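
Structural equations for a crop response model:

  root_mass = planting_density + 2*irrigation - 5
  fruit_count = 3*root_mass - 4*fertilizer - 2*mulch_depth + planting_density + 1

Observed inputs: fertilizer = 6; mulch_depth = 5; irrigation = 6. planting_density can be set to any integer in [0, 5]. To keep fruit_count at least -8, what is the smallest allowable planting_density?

Substituting into the root_mass equation gives root_mass = planting_density + 7.
Substituting into the fruit_count equation gives fruit_count = 4*planting_density - 12.
Require 4*planting_density - 12 ≥ -8, so planting_density ≥ 1.
The smallest integer in [0, 5] satisfying this is 1.

planting_density = 1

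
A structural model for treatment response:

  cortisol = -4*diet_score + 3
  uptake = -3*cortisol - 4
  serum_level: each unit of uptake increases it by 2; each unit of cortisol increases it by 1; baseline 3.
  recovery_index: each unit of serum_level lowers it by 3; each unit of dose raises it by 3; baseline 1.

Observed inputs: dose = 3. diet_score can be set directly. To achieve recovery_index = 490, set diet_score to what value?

diet_score = -7

Substituting into the uptake equation gives uptake = 12*diet_score - 13.
Substituting into the serum_level equation gives serum_level = 20*diet_score - 20.
recovery_index becomes -60*diet_score + 70.
Solve -60*diet_score + 70 = 490: diet_score = (490 - 70) / -60 = -7.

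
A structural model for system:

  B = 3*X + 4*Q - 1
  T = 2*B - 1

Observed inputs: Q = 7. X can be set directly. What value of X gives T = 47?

Substituting into the B equation gives B = 3*X + 27.
This gives T = 6*X + 53.
Solve 6*X + 53 = 47: X = (47 - 53) / 6 = -1.

X = -1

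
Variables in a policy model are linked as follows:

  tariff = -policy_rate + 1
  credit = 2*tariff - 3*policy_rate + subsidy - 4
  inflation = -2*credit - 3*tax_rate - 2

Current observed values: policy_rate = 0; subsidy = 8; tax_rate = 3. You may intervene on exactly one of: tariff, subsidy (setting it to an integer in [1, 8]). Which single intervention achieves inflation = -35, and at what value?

Intervening on tariff: with other inputs at their observed values, inflation = -4*tariff - 19. Solving for -35 gives tariff = 4, within [1, 8].
Intervening on subsidy: inflation = -2*subsidy - 7. Reaching -35 requires subsidy = 14, outside [1, 8].

set tariff = 4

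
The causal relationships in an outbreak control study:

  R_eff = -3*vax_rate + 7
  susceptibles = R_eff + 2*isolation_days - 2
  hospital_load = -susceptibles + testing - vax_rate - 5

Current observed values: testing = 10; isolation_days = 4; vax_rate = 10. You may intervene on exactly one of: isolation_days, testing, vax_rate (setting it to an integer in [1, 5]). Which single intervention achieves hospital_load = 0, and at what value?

set vax_rate = 4

Intervening on isolation_days: hospital_load = -2*isolation_days + 20. Reaching 0 requires isolation_days = 10, outside [1, 5].
Intervening on testing: hospital_load = testing + 2. Reaching 0 requires testing = -2, outside [1, 5].
Intervening on vax_rate: with other inputs at their observed values, hospital_load = 2*vax_rate - 8. Solving for 0 gives vax_rate = 4, within [1, 5].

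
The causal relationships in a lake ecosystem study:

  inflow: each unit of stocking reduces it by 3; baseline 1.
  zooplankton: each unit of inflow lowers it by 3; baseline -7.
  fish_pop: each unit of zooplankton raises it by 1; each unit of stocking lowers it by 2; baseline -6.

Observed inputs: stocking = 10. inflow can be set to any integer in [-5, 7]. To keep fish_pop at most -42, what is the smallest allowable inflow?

Intervening on inflow fixes its value directly, overriding its dependence on stocking.
Substituting into the fish_pop equation gives fish_pop = -3*inflow - 33.
Require -3*inflow - 33 ≤ -42, so inflow ≥ 3.
The smallest integer in [-5, 7] satisfying this is 3.

inflow = 3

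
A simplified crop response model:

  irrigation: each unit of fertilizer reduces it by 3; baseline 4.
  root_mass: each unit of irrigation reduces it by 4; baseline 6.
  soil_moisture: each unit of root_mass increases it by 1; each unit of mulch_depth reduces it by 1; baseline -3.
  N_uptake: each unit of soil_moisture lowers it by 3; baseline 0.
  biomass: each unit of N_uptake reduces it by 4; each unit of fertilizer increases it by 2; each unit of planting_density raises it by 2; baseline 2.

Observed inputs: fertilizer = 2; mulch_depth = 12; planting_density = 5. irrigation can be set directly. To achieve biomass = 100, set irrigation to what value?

Intervening on irrigation fixes its value directly, overriding its dependence on fertilizer.
Substituting into the soil_moisture equation gives soil_moisture = -4*irrigation - 9.
Substituting into the N_uptake equation gives N_uptake = 12*irrigation + 27.
Substituting into the biomass equation gives biomass = -48*irrigation - 92.
Solve -48*irrigation - 92 = 100: irrigation = (100 + 92) / -48 = -4.

irrigation = -4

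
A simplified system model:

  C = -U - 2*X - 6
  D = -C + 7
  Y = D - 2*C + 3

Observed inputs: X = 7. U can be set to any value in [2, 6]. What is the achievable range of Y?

Substituting into the C equation gives C = -U - 20.
So D = U + 27.
Substituting into the Y equation gives Y = 3*U + 70.
Linear in U, so extremes are at the endpoints: U = 2 gives Y = 76; U = 6 gives Y = 88.

76 to 88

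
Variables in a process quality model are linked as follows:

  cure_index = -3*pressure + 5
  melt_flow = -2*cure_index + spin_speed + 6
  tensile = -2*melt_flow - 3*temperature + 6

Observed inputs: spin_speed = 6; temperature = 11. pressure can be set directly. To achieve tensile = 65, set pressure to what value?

pressure = -8

Substituting into the melt_flow equation gives melt_flow = 6*pressure + 2.
tensile becomes -12*pressure - 31.
Solve -12*pressure - 31 = 65: pressure = (65 + 31) / -12 = -8.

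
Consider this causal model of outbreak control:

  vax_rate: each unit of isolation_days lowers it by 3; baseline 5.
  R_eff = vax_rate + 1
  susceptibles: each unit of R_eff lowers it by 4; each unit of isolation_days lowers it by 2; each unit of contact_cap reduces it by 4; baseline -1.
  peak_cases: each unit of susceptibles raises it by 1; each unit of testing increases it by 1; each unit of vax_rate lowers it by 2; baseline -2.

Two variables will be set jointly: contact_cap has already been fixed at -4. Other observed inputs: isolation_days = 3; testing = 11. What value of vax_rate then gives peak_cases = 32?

vax_rate = -3

With contact_cap held at -4:
Intervening on vax_rate fixes its value directly, overriding its dependence on isolation_days.
Substituting into the susceptibles equation gives susceptibles = -4*vax_rate + 5.
So peak_cases = -6*vax_rate + 14.
Solve -6*vax_rate + 14 = 32: vax_rate = (32 - 14) / -6 = -3.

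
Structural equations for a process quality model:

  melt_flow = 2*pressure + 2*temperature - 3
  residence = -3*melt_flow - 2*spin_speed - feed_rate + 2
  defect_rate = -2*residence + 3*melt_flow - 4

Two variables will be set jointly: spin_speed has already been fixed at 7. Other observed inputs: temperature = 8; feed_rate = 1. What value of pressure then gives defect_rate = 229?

With spin_speed held at 7:
Substituting into the melt_flow equation gives melt_flow = 2*pressure + 13.
So residence = -6*pressure - 52.
So defect_rate = 18*pressure + 139.
Solve 18*pressure + 139 = 229: pressure = (229 - 139) / 18 = 5.

pressure = 5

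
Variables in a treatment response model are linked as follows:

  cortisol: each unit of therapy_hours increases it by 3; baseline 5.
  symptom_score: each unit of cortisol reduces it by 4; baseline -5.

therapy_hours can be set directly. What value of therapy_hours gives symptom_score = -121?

Substituting into the symptom_score equation gives symptom_score = -12*therapy_hours - 25.
Solve -12*therapy_hours - 25 = -121: therapy_hours = (-121 + 25) / -12 = 8.

therapy_hours = 8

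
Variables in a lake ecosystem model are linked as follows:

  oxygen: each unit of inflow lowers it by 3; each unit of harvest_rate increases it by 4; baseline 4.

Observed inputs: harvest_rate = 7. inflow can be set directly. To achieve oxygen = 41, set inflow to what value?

Substituting into the oxygen equation gives oxygen = -3*inflow + 32.
Solve -3*inflow + 32 = 41: inflow = (41 - 32) / -3 = -3.

inflow = -3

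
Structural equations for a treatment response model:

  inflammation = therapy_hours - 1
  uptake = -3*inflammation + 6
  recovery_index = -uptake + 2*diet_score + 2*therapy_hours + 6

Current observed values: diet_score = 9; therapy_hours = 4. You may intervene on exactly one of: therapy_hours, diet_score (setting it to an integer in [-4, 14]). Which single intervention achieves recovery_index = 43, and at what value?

Intervening on therapy_hours: recovery_index = 5*therapy_hours + 15. Reaching 43 requires therapy_hours = 28/5, not an integer.
Intervening on diet_score: with other inputs at their observed values, recovery_index = 2*diet_score + 17. Solving for 43 gives diet_score = 13, within [-4, 14].

set diet_score = 13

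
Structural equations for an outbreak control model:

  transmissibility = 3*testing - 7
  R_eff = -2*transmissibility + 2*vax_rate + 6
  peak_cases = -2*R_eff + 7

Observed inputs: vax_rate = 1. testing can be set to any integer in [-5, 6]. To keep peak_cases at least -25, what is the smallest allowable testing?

Substituting into the R_eff equation gives R_eff = -6*testing + 22.
Substituting into the peak_cases equation gives peak_cases = 12*testing - 37.
Require 12*testing - 37 ≥ -25, so testing ≥ 1.
The smallest integer in [-5, 6] satisfying this is 1.

testing = 1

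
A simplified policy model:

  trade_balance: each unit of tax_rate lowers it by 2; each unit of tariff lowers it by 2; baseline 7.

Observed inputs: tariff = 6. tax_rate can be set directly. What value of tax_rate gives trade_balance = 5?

tax_rate = -5

Substituting into the trade_balance equation gives trade_balance = -2*tax_rate - 5.
Solve -2*tax_rate - 5 = 5: tax_rate = (5 + 5) / -2 = -5.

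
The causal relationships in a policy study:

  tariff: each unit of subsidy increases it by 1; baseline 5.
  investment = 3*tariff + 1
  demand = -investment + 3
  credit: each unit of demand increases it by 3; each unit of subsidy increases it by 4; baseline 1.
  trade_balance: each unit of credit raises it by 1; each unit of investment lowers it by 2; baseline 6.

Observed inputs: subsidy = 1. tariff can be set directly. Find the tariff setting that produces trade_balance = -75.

Intervening on tariff fixes its value directly, overriding its dependence on subsidy.
Substituting into the demand equation gives demand = -3*tariff + 2.
Substituting into the credit equation gives credit = -9*tariff + 11.
trade_balance becomes -15*tariff + 15.
Solve -15*tariff + 15 = -75: tariff = (-75 - 15) / -15 = 6.

tariff = 6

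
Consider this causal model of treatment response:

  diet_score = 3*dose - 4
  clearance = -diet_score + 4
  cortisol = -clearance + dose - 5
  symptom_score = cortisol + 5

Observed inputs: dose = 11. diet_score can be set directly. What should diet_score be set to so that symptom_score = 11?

Intervening on diet_score fixes its value directly, overriding its dependence on dose.
Substituting into the cortisol equation gives cortisol = diet_score + 2.
Substituting into the symptom_score equation gives symptom_score = diet_score + 7.
Solve diet_score + 7 = 11: diet_score = (11 - 7) / 1 = 4.

diet_score = 4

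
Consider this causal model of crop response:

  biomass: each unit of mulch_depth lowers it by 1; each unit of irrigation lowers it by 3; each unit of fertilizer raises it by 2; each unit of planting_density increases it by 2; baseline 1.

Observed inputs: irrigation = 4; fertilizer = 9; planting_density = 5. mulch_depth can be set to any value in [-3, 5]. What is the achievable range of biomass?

12 to 20

Substituting into the biomass equation gives biomass = -mulch_depth + 17.
Linear in mulch_depth, so extremes are at the endpoints: mulch_depth = -3 gives biomass = 20; mulch_depth = 5 gives biomass = 12.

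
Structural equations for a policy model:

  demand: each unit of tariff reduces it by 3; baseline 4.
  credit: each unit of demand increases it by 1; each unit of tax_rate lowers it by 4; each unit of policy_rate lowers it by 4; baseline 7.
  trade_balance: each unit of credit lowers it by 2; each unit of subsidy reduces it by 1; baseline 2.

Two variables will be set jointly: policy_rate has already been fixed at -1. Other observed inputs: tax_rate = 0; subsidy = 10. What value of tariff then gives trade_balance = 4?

tariff = 7

With policy_rate held at -1:
Substituting into the credit equation gives credit = -3*tariff + 15.
Substituting into the trade_balance equation gives trade_balance = 6*tariff - 38.
Solve 6*tariff - 38 = 4: tariff = (4 + 38) / 6 = 7.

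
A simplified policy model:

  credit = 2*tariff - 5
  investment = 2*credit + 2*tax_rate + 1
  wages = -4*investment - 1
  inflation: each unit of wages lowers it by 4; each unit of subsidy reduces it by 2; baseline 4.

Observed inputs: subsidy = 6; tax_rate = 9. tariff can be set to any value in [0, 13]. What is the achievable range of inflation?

140 to 972

Substituting into the investment equation gives investment = 4*tariff + 9.
Substituting into the wages equation gives wages = -16*tariff - 37.
inflation becomes 64*tariff + 140.
Linear in tariff, so extremes are at the endpoints: tariff = 0 gives inflation = 140; tariff = 13 gives inflation = 972.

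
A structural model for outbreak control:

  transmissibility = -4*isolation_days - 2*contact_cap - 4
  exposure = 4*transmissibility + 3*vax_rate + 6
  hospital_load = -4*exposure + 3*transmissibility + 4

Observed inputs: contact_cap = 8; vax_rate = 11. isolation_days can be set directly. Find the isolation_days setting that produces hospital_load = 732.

isolation_days = 12

Substituting into the transmissibility equation gives transmissibility = -4*isolation_days - 20.
Substituting into the exposure equation gives exposure = -16*isolation_days - 41.
So hospital_load = 52*isolation_days + 108.
Solve 52*isolation_days + 108 = 732: isolation_days = (732 - 108) / 52 = 12.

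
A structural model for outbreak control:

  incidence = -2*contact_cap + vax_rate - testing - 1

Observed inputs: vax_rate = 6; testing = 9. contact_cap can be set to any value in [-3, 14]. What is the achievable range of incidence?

-32 to 2

Substituting into the incidence equation gives incidence = -2*contact_cap - 4.
Linear in contact_cap, so extremes are at the endpoints: contact_cap = -3 gives incidence = 2; contact_cap = 14 gives incidence = -32.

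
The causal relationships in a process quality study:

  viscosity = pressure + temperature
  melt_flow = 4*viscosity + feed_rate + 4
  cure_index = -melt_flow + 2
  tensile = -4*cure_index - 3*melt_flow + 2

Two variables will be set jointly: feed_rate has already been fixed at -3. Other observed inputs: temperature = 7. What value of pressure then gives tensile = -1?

With feed_rate held at -3:
Substituting into the viscosity equation gives viscosity = pressure + 7.
Substituting into the melt_flow equation gives melt_flow = 4*pressure + 29.
So cure_index = -4*pressure - 27.
Substituting into the tensile equation gives tensile = 4*pressure + 23.
Solve 4*pressure + 23 = -1: pressure = (-1 - 23) / 4 = -6.

pressure = -6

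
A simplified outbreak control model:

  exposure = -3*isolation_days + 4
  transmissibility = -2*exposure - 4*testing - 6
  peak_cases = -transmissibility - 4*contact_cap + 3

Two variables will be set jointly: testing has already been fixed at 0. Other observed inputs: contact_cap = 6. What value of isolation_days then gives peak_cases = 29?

With testing held at 0:
Substituting into the transmissibility equation gives transmissibility = 6*isolation_days - 14.
So peak_cases = -6*isolation_days - 7.
Solve -6*isolation_days - 7 = 29: isolation_days = (29 + 7) / -6 = -6.

isolation_days = -6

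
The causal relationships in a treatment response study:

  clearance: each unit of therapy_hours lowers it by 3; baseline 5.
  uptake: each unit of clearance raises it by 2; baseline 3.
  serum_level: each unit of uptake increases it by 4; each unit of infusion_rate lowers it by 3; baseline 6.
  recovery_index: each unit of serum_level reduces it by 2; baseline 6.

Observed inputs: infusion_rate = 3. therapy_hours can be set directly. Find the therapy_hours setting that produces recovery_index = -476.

Substituting into the uptake equation gives uptake = -6*therapy_hours + 13.
Substituting into the serum_level equation gives serum_level = -24*therapy_hours + 49.
recovery_index becomes 48*therapy_hours - 92.
Solve 48*therapy_hours - 92 = -476: therapy_hours = (-476 + 92) / 48 = -8.

therapy_hours = -8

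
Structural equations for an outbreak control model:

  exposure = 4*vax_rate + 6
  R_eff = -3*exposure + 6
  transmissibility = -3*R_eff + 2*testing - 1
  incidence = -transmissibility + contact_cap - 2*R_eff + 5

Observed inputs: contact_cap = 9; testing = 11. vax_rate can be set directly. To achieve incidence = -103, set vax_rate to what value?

Substituting into the R_eff equation gives R_eff = -12*vax_rate - 12.
Substituting into the transmissibility equation gives transmissibility = 36*vax_rate + 57.
Substituting into the incidence equation gives incidence = -12*vax_rate - 19.
Solve -12*vax_rate - 19 = -103: vax_rate = (-103 + 19) / -12 = 7.

vax_rate = 7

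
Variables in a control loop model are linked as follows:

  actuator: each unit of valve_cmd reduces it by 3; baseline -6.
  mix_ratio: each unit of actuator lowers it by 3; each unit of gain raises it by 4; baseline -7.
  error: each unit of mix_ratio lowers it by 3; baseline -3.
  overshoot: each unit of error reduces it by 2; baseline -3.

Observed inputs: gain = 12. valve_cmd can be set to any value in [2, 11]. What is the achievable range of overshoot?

465 to 951

Substituting into the mix_ratio equation gives mix_ratio = 9*valve_cmd + 59.
This gives error = -27*valve_cmd - 180.
So overshoot = 54*valve_cmd + 357.
Linear in valve_cmd, so extremes are at the endpoints: valve_cmd = 2 gives overshoot = 465; valve_cmd = 11 gives overshoot = 951.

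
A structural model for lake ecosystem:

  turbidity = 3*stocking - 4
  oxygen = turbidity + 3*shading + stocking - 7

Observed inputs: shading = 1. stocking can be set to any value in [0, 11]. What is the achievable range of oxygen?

-8 to 36

Substituting into the oxygen equation gives oxygen = 4*stocking - 8.
Linear in stocking, so extremes are at the endpoints: stocking = 0 gives oxygen = -8; stocking = 11 gives oxygen = 36.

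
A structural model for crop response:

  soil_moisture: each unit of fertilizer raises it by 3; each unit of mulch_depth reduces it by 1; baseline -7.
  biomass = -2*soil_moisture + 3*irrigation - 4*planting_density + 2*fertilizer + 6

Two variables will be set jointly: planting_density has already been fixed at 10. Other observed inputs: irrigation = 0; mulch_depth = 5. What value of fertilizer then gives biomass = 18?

fertilizer = -7

With planting_density held at 10:
Substituting into the soil_moisture equation gives soil_moisture = 3*fertilizer - 12.
Substituting into the biomass equation gives biomass = -4*fertilizer - 10.
Solve -4*fertilizer - 10 = 18: fertilizer = (18 + 10) / -4 = -7.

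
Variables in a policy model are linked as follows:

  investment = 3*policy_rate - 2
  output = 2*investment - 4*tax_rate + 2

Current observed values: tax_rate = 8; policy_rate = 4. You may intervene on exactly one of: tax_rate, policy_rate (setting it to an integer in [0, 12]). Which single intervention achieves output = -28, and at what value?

Intervening on tax_rate: output = -4*tax_rate + 22. Reaching -28 requires tax_rate = 25/2, not an integer.
Intervening on policy_rate: with other inputs at their observed values, output = 6*policy_rate - 34. Solving for -28 gives policy_rate = 1, within [0, 12].

set policy_rate = 1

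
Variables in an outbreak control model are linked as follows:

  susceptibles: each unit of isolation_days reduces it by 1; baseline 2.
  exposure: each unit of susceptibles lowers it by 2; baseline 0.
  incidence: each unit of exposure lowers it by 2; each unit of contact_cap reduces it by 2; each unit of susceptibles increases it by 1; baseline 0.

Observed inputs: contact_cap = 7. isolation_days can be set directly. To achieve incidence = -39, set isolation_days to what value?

isolation_days = 7

Substituting into the exposure equation gives exposure = 2*isolation_days - 4.
So incidence = -5*isolation_days - 4.
Solve -5*isolation_days - 4 = -39: isolation_days = (-39 + 4) / -5 = 7.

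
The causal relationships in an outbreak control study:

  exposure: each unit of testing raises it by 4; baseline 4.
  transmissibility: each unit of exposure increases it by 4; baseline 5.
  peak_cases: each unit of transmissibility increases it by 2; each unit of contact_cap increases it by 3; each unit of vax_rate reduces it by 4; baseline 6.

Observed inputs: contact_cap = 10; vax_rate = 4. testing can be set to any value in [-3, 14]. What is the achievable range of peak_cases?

-34 to 510

Substituting into the transmissibility equation gives transmissibility = 16*testing + 21.
Substituting into the peak_cases equation gives peak_cases = 32*testing + 62.
Linear in testing, so extremes are at the endpoints: testing = -3 gives peak_cases = -34; testing = 14 gives peak_cases = 510.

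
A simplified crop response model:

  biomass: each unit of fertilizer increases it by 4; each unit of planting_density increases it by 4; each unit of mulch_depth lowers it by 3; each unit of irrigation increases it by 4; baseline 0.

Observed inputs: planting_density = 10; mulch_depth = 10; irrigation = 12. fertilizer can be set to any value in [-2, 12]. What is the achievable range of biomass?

Substituting into the biomass equation gives biomass = 4*fertilizer + 58.
Linear in fertilizer, so extremes are at the endpoints: fertilizer = -2 gives biomass = 50; fertilizer = 12 gives biomass = 106.

50 to 106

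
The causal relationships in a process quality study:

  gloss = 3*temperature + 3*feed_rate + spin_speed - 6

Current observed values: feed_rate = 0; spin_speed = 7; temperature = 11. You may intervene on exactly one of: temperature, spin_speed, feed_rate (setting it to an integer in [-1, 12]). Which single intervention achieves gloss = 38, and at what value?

Intervening on temperature: gloss = 3*temperature + 1. Reaching 38 requires temperature = 37/3, not an integer.
Intervening on spin_speed: with other inputs at their observed values, gloss = spin_speed + 27. Solving for 38 gives spin_speed = 11, within [-1, 12].
Intervening on feed_rate: gloss = 3*feed_rate + 34. Reaching 38 requires feed_rate = 4/3, not an integer.

set spin_speed = 11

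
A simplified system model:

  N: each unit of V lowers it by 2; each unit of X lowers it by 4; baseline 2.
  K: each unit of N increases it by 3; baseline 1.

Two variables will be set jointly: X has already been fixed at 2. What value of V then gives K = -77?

With X held at 2:
Substituting into the N equation gives N = -2*V - 6.
K becomes -6*V - 17.
Solve -6*V - 17 = -77: V = (-77 + 17) / -6 = 10.

V = 10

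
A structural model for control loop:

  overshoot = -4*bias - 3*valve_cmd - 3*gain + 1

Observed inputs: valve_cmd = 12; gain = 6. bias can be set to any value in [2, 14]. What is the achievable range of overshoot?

-109 to -61

Substituting into the overshoot equation gives overshoot = -4*bias - 53.
Linear in bias, so extremes are at the endpoints: bias = 2 gives overshoot = -61; bias = 14 gives overshoot = -109.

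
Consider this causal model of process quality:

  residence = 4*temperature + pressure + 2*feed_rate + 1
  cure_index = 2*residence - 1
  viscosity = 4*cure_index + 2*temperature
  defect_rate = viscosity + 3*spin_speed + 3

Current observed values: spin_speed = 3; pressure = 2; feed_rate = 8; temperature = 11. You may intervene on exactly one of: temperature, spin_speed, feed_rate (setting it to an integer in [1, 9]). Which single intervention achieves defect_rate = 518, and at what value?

set feed_rate = 7

Intervening on temperature: defect_rate = 34*temperature + 160. Reaching 518 requires temperature = 179/17, not an integer.
Intervening on spin_speed: defect_rate = 3*spin_speed + 525. Reaching 518 requires spin_speed = -7/3, not an integer.
Intervening on feed_rate: with other inputs at their observed values, defect_rate = 16*feed_rate + 406. Solving for 518 gives feed_rate = 7, within [1, 9].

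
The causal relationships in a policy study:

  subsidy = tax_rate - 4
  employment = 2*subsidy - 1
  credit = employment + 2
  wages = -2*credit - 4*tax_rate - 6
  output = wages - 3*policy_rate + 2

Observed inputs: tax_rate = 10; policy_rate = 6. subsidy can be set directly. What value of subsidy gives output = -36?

Intervening on subsidy fixes its value directly, overriding its dependence on tax_rate.
Substituting into the credit equation gives credit = 2*subsidy + 1.
So wages = -4*subsidy - 48.
Substituting into the output equation gives output = -4*subsidy - 64.
Solve -4*subsidy - 64 = -36: subsidy = (-36 + 64) / -4 = -7.

subsidy = -7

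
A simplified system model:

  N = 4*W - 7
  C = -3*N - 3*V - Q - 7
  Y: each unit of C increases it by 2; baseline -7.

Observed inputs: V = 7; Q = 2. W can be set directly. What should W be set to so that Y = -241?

Substituting into the C equation gives C = -12*W - 9.
Substituting into the Y equation gives Y = -24*W - 25.
Solve -24*W - 25 = -241: W = (-241 + 25) / -24 = 9.

W = 9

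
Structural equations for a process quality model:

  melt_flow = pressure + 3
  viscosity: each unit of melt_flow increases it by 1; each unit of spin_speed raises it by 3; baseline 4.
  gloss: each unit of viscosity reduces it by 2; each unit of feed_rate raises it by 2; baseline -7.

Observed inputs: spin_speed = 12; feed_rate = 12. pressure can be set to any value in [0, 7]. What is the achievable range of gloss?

-83 to -69

Substituting into the viscosity equation gives viscosity = pressure + 43.
Substituting into the gloss equation gives gloss = -2*pressure - 69.
Linear in pressure, so extremes are at the endpoints: pressure = 0 gives gloss = -69; pressure = 7 gives gloss = -83.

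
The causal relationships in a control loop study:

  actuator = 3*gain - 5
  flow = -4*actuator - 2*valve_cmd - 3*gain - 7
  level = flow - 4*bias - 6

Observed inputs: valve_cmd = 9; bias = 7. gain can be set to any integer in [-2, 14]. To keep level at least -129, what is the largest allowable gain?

Substituting into the flow equation gives flow = -15*gain - 5.
level becomes -15*gain - 39.
Require -15*gain - 39 ≥ -129, so gain ≤ 6.
The largest integer in [-2, 14] satisfying this is 6.

gain = 6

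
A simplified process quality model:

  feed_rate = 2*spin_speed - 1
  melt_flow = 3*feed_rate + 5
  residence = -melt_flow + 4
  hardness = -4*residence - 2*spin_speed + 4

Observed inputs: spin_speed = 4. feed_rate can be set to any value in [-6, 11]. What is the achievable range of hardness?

Intervening on feed_rate fixes its value directly, overriding its dependence on spin_speed.
Substituting into the residence equation gives residence = -3*feed_rate - 1.
Substituting into the hardness equation gives hardness = 12*feed_rate.
Linear in feed_rate, so extremes are at the endpoints: feed_rate = -6 gives hardness = -72; feed_rate = 11 gives hardness = 132.

-72 to 132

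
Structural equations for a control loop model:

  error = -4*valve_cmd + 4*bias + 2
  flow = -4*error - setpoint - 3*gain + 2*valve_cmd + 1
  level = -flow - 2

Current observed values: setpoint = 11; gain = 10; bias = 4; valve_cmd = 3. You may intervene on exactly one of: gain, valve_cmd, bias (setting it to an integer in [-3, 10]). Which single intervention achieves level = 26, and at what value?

Intervening on gain: with other inputs at their observed values, level = 3*gain + 26. Solving for 26 gives gain = 0, within [-3, 10].
Intervening on valve_cmd: level = -18*valve_cmd + 110. Reaching 26 requires valve_cmd = 14/3, not an integer.
Intervening on bias: level = 16*bias - 8. Reaching 26 requires bias = 17/8, not an integer.

set gain = 0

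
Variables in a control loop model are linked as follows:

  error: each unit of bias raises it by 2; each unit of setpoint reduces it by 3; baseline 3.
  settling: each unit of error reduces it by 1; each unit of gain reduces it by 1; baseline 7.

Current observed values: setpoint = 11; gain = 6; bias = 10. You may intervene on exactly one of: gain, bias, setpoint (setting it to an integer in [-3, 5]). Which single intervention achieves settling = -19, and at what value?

Intervening on gain: settling = -gain + 17. Reaching -19 requires gain = 36, outside [-3, 5].
Intervening on bias: settling = -2*bias + 31. Reaching -19 requires bias = 25, outside [-3, 5].
Intervening on setpoint: with other inputs at their observed values, settling = 3*setpoint - 22. Solving for -19 gives setpoint = 1, within [-3, 5].

set setpoint = 1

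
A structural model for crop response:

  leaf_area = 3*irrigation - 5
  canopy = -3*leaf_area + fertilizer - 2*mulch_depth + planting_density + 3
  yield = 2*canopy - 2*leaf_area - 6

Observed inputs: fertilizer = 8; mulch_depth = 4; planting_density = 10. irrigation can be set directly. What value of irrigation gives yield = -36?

irrigation = 4

Substituting into the canopy equation gives canopy = -9*irrigation + 28.
So yield = -24*irrigation + 60.
Solve -24*irrigation + 60 = -36: irrigation = (-36 - 60) / -24 = 4.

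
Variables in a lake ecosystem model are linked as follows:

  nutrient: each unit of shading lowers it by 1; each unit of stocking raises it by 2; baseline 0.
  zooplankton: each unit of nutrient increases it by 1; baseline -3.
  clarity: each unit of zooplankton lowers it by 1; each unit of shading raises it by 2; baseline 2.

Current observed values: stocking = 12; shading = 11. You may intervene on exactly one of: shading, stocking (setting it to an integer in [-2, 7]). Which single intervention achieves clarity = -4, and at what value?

Intervening on shading: with other inputs at their observed values, clarity = 3*shading - 19. Solving for -4 gives shading = 5, within [-2, 7].
Intervening on stocking: clarity = -2*stocking + 38. Reaching -4 requires stocking = 21, outside [-2, 7].

set shading = 5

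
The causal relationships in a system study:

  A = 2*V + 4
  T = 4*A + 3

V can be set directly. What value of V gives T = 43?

V = 3

Substituting into the T equation gives T = 8*V + 19.
Solve 8*V + 19 = 43: V = (43 - 19) / 8 = 3.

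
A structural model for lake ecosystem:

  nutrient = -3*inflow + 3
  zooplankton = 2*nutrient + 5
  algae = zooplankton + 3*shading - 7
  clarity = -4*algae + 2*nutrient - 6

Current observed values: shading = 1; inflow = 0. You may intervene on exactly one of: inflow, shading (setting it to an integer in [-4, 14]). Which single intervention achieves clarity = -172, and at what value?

Intervening on inflow: clarity = 18*inflow - 28. Reaching -172 requires inflow = -8, outside [-4, 14].
Intervening on shading: with other inputs at their observed values, clarity = -12*shading - 16. Solving for -172 gives shading = 13, within [-4, 14].

set shading = 13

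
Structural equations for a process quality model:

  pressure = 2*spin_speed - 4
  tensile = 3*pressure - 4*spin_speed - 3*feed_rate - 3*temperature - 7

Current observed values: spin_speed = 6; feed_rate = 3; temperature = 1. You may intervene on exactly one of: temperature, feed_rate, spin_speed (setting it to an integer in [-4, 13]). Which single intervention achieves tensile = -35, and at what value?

Intervening on temperature: tensile = -3*temperature - 16. Reaching -35 requires temperature = 19/3, not an integer.
Intervening on feed_rate: tensile = -3*feed_rate - 10. Reaching -35 requires feed_rate = 25/3, not an integer.
Intervening on spin_speed: with other inputs at their observed values, tensile = 2*spin_speed - 31. Solving for -35 gives spin_speed = -2, within [-4, 13].

set spin_speed = -2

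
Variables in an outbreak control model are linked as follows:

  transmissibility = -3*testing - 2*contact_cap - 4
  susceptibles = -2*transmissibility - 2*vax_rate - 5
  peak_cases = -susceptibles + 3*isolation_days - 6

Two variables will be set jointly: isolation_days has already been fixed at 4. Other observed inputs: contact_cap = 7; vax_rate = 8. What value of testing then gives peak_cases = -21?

With isolation_days held at 4:
Substituting into the transmissibility equation gives transmissibility = -3*testing - 18.
Substituting into the susceptibles equation gives susceptibles = 6*testing + 15.
Substituting into the peak_cases equation gives peak_cases = -6*testing - 9.
Solve -6*testing - 9 = -21: testing = (-21 + 9) / -6 = 2.

testing = 2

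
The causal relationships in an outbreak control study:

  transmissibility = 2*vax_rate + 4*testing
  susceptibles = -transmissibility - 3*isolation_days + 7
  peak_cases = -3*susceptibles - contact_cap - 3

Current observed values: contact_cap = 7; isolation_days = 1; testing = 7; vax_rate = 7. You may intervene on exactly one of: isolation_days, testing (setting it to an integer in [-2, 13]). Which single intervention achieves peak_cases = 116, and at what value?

set testing = 8

Intervening on isolation_days: peak_cases = 9*isolation_days + 95. Reaching 116 requires isolation_days = 7/3, not an integer.
Intervening on testing: with other inputs at their observed values, peak_cases = 12*testing + 20. Solving for 116 gives testing = 8, within [-2, 13].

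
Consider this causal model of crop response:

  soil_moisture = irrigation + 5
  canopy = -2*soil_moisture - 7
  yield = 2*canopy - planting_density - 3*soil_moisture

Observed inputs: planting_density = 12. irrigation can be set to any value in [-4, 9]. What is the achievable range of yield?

-124 to -33

Substituting into the canopy equation gives canopy = -2*irrigation - 17.
Substituting into the yield equation gives yield = -7*irrigation - 61.
Linear in irrigation, so extremes are at the endpoints: irrigation = -4 gives yield = -33; irrigation = 9 gives yield = -124.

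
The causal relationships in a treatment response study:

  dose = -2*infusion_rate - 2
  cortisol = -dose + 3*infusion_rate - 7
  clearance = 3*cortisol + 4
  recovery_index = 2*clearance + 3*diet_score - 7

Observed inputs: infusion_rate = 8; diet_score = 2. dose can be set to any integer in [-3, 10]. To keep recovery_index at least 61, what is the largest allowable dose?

Intervening on dose fixes its value directly, overriding its dependence on infusion_rate.
Substituting into the cortisol equation gives cortisol = -dose + 17.
clearance becomes -3*dose + 55.
This gives recovery_index = -6*dose + 109.
Require -6*dose + 109 ≥ 61, so dose ≤ 8.
The largest integer in [-3, 10] satisfying this is 8.

dose = 8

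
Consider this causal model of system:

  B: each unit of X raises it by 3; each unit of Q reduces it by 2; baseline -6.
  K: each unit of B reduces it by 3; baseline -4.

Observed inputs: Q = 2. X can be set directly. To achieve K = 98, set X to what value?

Substituting into the B equation gives B = 3*X - 10.
Substituting into the K equation gives K = -9*X + 26.
Solve -9*X + 26 = 98: X = (98 - 26) / -9 = -8.

X = -8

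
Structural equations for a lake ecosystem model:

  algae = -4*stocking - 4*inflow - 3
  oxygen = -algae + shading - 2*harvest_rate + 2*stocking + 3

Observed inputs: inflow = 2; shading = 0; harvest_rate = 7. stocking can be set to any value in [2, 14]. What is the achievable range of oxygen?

12 to 84

Substituting into the algae equation gives algae = -4*stocking - 11.
oxygen becomes 6*stocking.
Linear in stocking, so extremes are at the endpoints: stocking = 2 gives oxygen = 12; stocking = 14 gives oxygen = 84.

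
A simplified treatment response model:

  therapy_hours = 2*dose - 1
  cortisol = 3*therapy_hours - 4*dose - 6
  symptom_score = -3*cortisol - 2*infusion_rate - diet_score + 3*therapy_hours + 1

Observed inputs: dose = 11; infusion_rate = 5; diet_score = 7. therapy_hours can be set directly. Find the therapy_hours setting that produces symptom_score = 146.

Intervening on therapy_hours fixes its value directly, overriding its dependence on dose.
Substituting into the cortisol equation gives cortisol = 3*therapy_hours - 50.
Substituting into the symptom_score equation gives symptom_score = -6*therapy_hours + 134.
Solve -6*therapy_hours + 134 = 146: therapy_hours = (146 - 134) / -6 = -2.

therapy_hours = -2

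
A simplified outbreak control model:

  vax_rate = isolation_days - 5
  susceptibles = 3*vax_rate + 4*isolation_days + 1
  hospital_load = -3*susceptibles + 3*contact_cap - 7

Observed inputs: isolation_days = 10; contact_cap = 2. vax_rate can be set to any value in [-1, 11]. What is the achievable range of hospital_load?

-223 to -115

Intervening on vax_rate fixes its value directly, overriding its dependence on isolation_days.
Substituting into the susceptibles equation gives susceptibles = 3*vax_rate + 41.
Substituting into the hospital_load equation gives hospital_load = -9*vax_rate - 124.
Linear in vax_rate, so extremes are at the endpoints: vax_rate = -1 gives hospital_load = -115; vax_rate = 11 gives hospital_load = -223.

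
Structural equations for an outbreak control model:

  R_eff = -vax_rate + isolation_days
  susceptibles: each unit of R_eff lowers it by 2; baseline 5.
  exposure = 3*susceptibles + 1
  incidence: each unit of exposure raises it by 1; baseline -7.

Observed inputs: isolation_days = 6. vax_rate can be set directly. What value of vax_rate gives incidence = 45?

vax_rate = 12

Substituting into the R_eff equation gives R_eff = -vax_rate + 6.
So susceptibles = 2*vax_rate - 7.
So exposure = 6*vax_rate - 20.
Substituting into the incidence equation gives incidence = 6*vax_rate - 27.
Solve 6*vax_rate - 27 = 45: vax_rate = (45 + 27) / 6 = 12.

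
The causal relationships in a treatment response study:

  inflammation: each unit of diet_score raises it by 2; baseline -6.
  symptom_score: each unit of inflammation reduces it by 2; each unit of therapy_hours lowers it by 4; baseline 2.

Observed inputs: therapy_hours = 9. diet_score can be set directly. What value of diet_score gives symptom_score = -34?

diet_score = 3

Substituting into the symptom_score equation gives symptom_score = -4*diet_score - 22.
Solve -4*diet_score - 22 = -34: diet_score = (-34 + 22) / -4 = 3.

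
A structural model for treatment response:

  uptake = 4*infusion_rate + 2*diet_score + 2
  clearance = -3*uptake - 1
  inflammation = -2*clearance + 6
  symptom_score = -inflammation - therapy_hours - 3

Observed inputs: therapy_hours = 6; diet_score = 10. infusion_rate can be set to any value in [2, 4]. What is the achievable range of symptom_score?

Substituting into the uptake equation gives uptake = 4*infusion_rate + 22.
This gives clearance = -12*infusion_rate - 67.
Substituting into the inflammation equation gives inflammation = 24*infusion_rate + 140.
Substituting into the symptom_score equation gives symptom_score = -24*infusion_rate - 149.
Linear in infusion_rate, so extremes are at the endpoints: infusion_rate = 2 gives symptom_score = -197; infusion_rate = 4 gives symptom_score = -245.

-245 to -197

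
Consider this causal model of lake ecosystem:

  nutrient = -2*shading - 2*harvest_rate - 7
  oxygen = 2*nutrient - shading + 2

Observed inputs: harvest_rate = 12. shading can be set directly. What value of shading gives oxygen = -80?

shading = 4

Substituting into the nutrient equation gives nutrient = -2*shading - 31.
oxygen becomes -5*shading - 60.
Solve -5*shading - 60 = -80: shading = (-80 + 60) / -5 = 4.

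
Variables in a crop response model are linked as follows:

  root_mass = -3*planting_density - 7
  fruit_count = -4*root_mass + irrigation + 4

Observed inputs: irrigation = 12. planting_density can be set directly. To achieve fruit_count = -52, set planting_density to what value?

Substituting into the fruit_count equation gives fruit_count = 12*planting_density + 44.
Solve 12*planting_density + 44 = -52: planting_density = (-52 - 44) / 12 = -8.

planting_density = -8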